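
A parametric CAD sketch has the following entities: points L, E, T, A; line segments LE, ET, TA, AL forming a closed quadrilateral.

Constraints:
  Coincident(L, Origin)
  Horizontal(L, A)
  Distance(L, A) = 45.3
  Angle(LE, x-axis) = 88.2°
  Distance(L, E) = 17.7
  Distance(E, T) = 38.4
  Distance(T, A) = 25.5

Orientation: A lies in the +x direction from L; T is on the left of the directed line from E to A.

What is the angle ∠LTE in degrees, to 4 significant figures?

22.35°

L is at the origin; L and A share the same y with |LA| = 45.3 and A in +x, so A = (45.3, 0). LE runs at 88.2° with |LE| = 17.7, so E = (0.5560, 17.69). T is determined by |ET| = 38.4 and |TA| = 25.5 together: it lies at the intersection of circle(E, 38.4) and circle(A, 25.5). With |EA| = 48.11, the foot of the radical line on EA is 32.62 from E and the perpendicular offset is √(38.4² − 32.62²) = 20.26. Taking the left-of-EA solution: T = (38.34, 24.53).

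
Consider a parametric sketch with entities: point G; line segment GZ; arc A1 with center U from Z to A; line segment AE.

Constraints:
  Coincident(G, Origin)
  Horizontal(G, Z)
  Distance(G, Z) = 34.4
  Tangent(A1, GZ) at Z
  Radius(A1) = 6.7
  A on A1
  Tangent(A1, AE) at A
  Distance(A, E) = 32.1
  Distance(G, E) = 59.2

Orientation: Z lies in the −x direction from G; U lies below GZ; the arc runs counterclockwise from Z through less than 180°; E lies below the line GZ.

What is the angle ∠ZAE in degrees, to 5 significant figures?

139.35°

Checks: ∠(UZ, ZG) = 90.00° ✓; |UZ| = 6.700 ✓; |UA| = 6.700 ✓; ∠(UA, AE) = 90.00° ✓; |AE| = 32.10 ✓; |GE| = 59.20 ✓.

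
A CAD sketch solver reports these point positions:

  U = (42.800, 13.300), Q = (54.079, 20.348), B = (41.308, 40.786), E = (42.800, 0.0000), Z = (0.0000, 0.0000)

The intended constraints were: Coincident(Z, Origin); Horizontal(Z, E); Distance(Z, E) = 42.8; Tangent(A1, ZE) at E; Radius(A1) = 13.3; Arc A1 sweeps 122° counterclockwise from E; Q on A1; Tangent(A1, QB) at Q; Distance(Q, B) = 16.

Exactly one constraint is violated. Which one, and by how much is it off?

Distance(Q, B) = 16 — off by 8.10.

Z = (0.00, 0.00) ✓; Z.y = 0.00, E.y = 0.00 ✓; |ZE| = 42.80 ✓; ∠(UE, EZ) = 90.00° ✓; |UE| = 13.30 ✓; bearing(U→Q) − bearing(U→E) = 122.0° ✓; |UQ| = 13.30 ✓; ∠(UQ, QB) = 90.00° ✓; |QB| = 24.10 ✗.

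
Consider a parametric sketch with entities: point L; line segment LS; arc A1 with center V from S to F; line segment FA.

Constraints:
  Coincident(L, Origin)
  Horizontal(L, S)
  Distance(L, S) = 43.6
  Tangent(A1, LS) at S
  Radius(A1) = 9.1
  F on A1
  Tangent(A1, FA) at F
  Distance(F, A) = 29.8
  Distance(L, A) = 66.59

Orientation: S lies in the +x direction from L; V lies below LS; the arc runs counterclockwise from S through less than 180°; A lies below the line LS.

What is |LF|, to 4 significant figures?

39.20

L is at the origin; LS is horizontal with |LS| = 43.6 and S on the +x side, so S = (43.60, 0.000). A1 meets LS tangentially, so VS is at right angles to LS, so V = S + (0, -9.1) = (43.60, -9.100). Since VF ⟂ FA (tangency), |VA| = √(9.1² + 29.8²) = 31.16 regardless of where F sits on A1. So A lies on both circle(L, 66.59) and circle(V, 31.16); the below-LS intersection is A = (54.47, -38.30). F is the foot of the tangent from A: F = (36.37, -14.63).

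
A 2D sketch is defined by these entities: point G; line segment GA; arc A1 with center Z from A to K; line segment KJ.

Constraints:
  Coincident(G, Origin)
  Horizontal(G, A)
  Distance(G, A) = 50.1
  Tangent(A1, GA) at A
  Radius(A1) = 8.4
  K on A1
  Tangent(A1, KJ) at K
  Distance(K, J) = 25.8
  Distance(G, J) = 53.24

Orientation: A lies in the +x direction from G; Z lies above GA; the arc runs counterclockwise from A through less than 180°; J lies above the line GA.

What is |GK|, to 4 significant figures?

58.34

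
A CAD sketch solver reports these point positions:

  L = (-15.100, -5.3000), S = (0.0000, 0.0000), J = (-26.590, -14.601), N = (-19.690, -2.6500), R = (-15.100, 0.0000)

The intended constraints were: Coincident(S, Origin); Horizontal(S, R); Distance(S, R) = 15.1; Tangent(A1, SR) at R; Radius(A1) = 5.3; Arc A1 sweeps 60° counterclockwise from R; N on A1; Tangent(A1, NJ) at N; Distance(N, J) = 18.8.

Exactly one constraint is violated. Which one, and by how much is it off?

Distance(N, J) = 18.8 — off by 5.00.

S = (0.00, 0.00) ✓; S.y = 0.00, R.y = 0.00 ✓; |SR| = 15.10 ✓; ∠(LR, RS) = 90.00° ✓; |LR| = 5.300 ✓; bearing(L→N) − bearing(L→R) = 60.00° ✓; |LN| = 5.300 ✓; ∠(LN, NJ) = 90.00° ✓; |NJ| = 13.80 ✗.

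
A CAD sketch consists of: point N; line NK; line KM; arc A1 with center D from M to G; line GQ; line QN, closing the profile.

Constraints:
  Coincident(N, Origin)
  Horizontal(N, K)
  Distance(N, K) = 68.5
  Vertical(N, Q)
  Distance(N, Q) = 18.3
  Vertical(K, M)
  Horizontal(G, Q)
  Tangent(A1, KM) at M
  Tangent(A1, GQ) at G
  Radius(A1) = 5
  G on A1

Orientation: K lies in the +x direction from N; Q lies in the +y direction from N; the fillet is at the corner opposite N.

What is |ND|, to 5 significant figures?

64.878

N is at the origin; NK is horizontal with |NK| = 68.5 and K on the +x side, so K = (68.500, 0.0000). N and Q share the same x with |NQ| = 18.3 and Q on the +y side, so Q = (0.0000, 18.300). The virtual corner opposite N is at (68.500, 18.300). A1 meets KM tangentially, so DM is at right angles to KM and the tangent condition forces DG to be normal to GQ, with radius 5.0, so the center D sits 5.0 in from both sides at D = (63.500, 13.300). Then |ND| = |D − N| = 64.878.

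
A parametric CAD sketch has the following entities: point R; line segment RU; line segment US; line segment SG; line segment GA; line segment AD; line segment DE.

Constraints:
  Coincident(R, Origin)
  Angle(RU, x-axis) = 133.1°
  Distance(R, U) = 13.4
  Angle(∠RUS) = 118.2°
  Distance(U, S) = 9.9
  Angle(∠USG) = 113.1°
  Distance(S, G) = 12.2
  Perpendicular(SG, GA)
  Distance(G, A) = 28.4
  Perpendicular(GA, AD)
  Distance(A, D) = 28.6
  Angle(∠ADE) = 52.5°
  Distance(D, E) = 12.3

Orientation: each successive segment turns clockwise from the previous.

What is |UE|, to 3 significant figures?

10.8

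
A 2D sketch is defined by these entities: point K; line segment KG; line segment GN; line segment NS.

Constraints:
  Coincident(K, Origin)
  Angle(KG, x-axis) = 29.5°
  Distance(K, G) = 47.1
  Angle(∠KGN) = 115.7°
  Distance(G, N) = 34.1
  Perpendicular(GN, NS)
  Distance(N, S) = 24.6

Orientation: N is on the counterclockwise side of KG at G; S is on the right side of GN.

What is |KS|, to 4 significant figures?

86.41

∠KGN = 115.7°, so GN runs at 29.5° + (180° − 115.7°) = 93.80° from the x-axis; with |GN| = 34.1, N = G + 34.1·(cos 93.80°, sin 93.80°) = (38.73, 57.22). The perpendicularity gives NS at right angles to GN; with |NS| = 24.6 on the right of GN, S = N + 24.6·(0.9978, 0.06627) = (63.28, 58.85). Then |KS| = |S − K| = 86.41.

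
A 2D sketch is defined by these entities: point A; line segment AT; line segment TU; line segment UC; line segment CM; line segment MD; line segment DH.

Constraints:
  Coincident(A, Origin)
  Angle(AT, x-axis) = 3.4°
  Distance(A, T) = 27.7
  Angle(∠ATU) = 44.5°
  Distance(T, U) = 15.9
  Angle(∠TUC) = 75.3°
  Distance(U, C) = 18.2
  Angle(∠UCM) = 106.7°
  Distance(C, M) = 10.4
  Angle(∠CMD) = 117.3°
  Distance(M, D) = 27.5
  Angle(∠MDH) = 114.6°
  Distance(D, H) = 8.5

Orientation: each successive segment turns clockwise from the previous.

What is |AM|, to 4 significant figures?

18.92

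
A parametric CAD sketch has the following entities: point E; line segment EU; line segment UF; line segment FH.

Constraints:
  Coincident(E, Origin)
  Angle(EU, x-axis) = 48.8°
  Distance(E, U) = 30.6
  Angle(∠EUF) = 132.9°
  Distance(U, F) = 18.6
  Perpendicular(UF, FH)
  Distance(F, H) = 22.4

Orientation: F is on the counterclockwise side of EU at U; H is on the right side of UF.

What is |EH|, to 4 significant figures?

59.69

E is at the origin; EU runs at 48.8° with length 30.6, so U = 30.6·(cos 48.8°, sin 48.8°) = (20.16, 23.02). ∠EUF = 132.9°, so UF runs at 48.8° + (180° − 132.9°) = 95.90° from the x-axis; with |UF| = 18.6, F = U + 18.6·(cos 95.90°, sin 95.90°) = (18.24, 41.53). UF is perpendicular to FH; with |FH| = 22.4 on the right of UF, H = F + 22.4·(0.9947, 0.1028) = (40.53, 43.83). Then |EH| = |H − E| = 59.69.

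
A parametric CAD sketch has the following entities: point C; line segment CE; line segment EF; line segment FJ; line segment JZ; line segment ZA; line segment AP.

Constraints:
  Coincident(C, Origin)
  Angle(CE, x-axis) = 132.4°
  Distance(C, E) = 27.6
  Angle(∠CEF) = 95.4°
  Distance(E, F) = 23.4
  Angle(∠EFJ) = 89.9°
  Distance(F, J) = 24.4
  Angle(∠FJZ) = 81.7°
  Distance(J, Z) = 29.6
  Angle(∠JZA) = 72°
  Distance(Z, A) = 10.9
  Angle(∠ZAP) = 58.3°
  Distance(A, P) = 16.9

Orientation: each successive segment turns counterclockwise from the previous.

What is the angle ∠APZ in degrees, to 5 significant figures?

39.695°

C is at the origin; CE runs at 132.4° with length 27.6, so E = (-18.611, 20.381). ∠CEF = 95.4° gives EF at -143.00° from the x-axis; with |EF| = 23.4, F = (-37.299, 6.2989). ∠EFJ = 89.9° gives FJ at -52.900° from the x-axis; with |FJ| = 24.4, J = (-22.581, -13.162). ∠FJZ = 81.7° gives JZ at 45.400° from the x-axis; with |JZ| = 29.6, Z = (-1.7968, 7.9138). ∠JZA = 72.0° gives ZA at 153.40° from the x-axis; with |ZA| = 10.9, A = (-11.543, 12.794). ∠ZAP = 58.3° gives AP at -84.900° from the x-axis; with |AP| = 16.9, P = (-10.041, -4.0387). Then cos ∠APZ = PA·PZ / (|PA||PZ|), giving 39.695°.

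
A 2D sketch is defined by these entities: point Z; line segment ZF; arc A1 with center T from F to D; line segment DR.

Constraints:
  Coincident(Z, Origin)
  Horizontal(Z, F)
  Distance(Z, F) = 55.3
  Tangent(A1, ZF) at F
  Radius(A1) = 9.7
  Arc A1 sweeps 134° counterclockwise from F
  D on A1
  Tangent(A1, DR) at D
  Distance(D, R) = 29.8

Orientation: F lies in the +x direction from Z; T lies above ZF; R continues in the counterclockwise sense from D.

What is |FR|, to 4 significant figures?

40.28

On A1, F sits at bearing -90° from T; a 134° counterclockwise sweep puts D at bearing 44°, so D = T + 9.7·(cos 44°, sin 44°) = (62.28, 16.44). Tangency of A1 to DR means the radius TD is perpendicular to DR, so DR runs along (−sin 44°, cos 44°); with |DR| = 29.8, R = (41.58, 37.87). Then |FR| = |R − F| = 40.28.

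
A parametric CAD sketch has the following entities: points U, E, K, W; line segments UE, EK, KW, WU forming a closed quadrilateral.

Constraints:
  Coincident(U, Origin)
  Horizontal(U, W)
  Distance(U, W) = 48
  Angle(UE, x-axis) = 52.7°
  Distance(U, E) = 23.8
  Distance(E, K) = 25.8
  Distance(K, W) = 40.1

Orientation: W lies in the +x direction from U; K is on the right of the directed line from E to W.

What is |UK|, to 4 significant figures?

10.39

Checks: |EK| = 25.80 ✓; |KW| = 40.10 ✓.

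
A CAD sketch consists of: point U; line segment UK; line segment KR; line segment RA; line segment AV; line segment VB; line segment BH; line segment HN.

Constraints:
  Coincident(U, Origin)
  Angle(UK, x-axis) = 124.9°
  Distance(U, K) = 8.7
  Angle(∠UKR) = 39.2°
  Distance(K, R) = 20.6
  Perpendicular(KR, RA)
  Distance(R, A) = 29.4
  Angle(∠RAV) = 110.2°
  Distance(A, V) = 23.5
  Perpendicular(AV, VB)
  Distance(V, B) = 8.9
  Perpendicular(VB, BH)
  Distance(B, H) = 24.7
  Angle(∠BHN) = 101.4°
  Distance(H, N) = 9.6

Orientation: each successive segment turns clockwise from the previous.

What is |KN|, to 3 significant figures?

37.3

VB ⟂ BH, so BH runs at 4.30°; with |BH| = 24.7, H = (7.31, -17.8). ∠BHN = 101.4° gives HN at -74.3° from the x-axis; with |HN| = 9.6, N = (9.91, -27.1). Then |KN| = |N − K| = 37.3.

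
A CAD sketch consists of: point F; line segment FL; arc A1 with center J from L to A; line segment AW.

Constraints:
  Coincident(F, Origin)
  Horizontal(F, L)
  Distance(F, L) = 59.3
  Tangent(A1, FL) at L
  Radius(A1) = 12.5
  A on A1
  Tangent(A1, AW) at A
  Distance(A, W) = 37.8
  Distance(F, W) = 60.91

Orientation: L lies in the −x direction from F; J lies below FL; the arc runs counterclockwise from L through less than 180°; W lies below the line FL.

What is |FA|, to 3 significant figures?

71.0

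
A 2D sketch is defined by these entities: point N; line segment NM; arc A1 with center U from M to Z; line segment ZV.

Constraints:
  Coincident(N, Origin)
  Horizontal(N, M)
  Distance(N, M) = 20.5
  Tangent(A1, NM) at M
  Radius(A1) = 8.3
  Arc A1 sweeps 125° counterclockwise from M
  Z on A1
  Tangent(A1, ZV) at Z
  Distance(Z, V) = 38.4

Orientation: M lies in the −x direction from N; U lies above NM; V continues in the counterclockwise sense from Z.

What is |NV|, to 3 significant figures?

57.1

N is at the origin; N and M share the same y with |NM| = 20.5 and M on the −x side, so M = (-20.5, 0.00). The tangent condition forces UM to be normal to NM, so U = M + (0, 8.3) = (-20.5, 8.30). On A1, M sits at bearing -90° from U; a 125° counterclockwise sweep puts Z at bearing 35°, so Z = U + 8.3·(cos 35°, sin 35°) = (-13.7, 13.1). Since A1 is tangent to ZV there, UZ ⟂ ZV, so ZV runs along (−sin 35°, cos 35°); with |ZV| = 38.4, V = (-35.7, 44.5). Then |NV| = |V − N| = 57.1.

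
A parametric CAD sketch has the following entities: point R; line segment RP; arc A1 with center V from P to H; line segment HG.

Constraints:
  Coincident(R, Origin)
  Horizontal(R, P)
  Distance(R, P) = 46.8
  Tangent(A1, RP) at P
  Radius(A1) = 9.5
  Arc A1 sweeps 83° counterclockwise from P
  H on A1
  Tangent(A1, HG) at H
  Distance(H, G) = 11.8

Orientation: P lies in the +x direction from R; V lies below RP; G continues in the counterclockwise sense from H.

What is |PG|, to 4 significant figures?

22.81

R is at the origin; R and P share the same y with |RP| = 46.8 and P on the +x side, so P = (46.80, 0.000). The tangent condition forces VP to be normal to RP, so V = P + (0, -9.5) = (46.80, -9.500). On A1, P sits at bearing 90° from V; an 83° counterclockwise sweep puts H at bearing 173°, so H = V + 9.5·(cos 173°, sin 173°) = (37.37, -8.342). Since A1 is tangent to HG there, VH ⟂ HG, so HG runs along (−sin 173°, cos 173°); with |HG| = 11.8, G = (35.93, -20.05). Then |PG| = |G − P| = 22.81.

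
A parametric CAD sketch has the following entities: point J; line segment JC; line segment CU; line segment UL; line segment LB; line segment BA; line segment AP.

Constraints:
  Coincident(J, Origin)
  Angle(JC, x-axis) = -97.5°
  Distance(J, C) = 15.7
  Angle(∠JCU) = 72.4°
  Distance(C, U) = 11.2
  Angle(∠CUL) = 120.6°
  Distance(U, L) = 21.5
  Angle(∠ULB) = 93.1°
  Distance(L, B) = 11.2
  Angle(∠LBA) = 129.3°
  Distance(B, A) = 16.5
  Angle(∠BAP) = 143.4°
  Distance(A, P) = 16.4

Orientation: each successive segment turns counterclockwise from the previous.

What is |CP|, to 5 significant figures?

14.343

∠LBA = 129.3° gives BA at -152.90° from the x-axis; with |BA| = 16.5, A = (-8.4451, 3.5043). ∠BAP = 143.4° gives AP at -116.30° from the x-axis; with |AP| = 16.4, P = (-15.712, -11.198). Then |CP| = |P − C| = 14.343.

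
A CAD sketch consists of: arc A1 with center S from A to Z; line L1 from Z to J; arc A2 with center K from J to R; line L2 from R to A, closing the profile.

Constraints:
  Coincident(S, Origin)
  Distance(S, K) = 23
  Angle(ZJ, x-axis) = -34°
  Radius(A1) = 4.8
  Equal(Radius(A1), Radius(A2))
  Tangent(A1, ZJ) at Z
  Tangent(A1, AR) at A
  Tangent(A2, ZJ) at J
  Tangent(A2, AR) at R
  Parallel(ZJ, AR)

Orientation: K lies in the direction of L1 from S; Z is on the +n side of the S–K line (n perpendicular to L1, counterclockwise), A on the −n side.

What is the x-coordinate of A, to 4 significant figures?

-2.684

The slot axis is L1's direction at -34.0°, so u = (cos -34.0°, sin -34.0°) = (0.8290, -0.5592) and n = (−sin -34.0°, cos -34.0°) = (0.5592, 0.8290). S is at the origin and K lies 23.0 along u from S, so K = 23.0·u = (19.07, -12.86). Tangency of A1 to both parallel lines with radius 4.8 puts Z and A at S ± 4.8·n: Z = (2.684, 3.979), A = (-2.684, -3.979). So A.x = -2.684.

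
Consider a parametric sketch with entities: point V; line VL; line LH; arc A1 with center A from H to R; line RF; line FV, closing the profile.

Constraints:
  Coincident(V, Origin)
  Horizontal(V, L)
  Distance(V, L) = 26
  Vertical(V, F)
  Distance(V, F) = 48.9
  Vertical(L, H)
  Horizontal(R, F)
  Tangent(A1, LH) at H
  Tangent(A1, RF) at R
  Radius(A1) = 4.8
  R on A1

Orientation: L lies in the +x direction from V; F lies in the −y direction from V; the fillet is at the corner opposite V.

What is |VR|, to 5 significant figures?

53.298

The virtual corner opposite V is at (26.000, -48.900). Since A1 is tangent to LH there, AH ⟂ LH and tangency of A1 to RF means the radius AR is perpendicular to RF, with radius 4.8, so the center A sits 4.8 in from both sides at A = (21.200, -44.100). That places the tangent points at H = (26.000, -44.100) on LH and R = (21.200, -48.900) on RF. Then |VR| = |R − V| = 53.298.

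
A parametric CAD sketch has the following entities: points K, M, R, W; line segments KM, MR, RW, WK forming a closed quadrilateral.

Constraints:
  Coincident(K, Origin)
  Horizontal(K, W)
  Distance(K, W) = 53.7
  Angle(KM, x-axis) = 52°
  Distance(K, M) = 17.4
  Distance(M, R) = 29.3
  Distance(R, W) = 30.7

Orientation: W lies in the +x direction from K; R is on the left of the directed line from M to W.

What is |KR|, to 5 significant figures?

45.470

Checks: |MR| = 29.30 ✓; |RW| = 30.70 ✓.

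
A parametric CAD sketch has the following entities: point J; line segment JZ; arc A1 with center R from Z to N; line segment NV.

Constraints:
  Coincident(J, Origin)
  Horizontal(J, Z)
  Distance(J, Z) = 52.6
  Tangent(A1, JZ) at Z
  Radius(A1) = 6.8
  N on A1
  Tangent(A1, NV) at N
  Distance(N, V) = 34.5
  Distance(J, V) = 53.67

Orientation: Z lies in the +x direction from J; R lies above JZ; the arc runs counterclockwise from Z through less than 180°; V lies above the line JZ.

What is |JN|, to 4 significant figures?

59.06

Checks: |RN| = 6.800 ✓; ∠(RN, NV) = 90.00° ✓; |NV| = 34.50 ✓; |JV| = 53.67 ✓.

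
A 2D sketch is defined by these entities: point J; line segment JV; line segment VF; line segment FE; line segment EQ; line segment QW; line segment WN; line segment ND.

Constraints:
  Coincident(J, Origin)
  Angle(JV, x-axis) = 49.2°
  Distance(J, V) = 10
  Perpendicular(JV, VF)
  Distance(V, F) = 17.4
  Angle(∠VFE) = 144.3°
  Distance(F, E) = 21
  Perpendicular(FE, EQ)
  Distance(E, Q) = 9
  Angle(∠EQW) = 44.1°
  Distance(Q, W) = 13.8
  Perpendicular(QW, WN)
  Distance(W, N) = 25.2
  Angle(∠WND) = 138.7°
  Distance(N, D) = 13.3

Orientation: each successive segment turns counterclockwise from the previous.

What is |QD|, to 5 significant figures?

35.548

QW is perpendicular to WN, so WN runs at 130.80°; with |WN| = 25.2, N = (-34.374, 39.935). ∠WND = 138.7° gives ND at 172.10° from the x-axis; with |ND| = 13.3, D = (-47.548, 41.763). Then |QD| = |D − Q| = 35.548.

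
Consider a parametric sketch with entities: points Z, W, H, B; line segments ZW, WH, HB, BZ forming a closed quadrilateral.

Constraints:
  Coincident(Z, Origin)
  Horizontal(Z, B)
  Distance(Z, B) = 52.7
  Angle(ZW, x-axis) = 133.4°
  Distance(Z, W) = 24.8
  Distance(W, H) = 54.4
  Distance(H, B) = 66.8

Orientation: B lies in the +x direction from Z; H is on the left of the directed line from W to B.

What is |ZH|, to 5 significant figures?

61.364

Z is at the origin; Z and B share the same y with |ZB| = 52.7 and B in +x, so B = (52.7, 0). ZW runs at 133.4° with |ZW| = 24.8, so W = (-17.040, 18.019). H is determined by |WH| = 54.4 and |HB| = 66.8 together: it lies at the intersection of circle(W, 54.4) and circle(B, 66.8). With |WB| = 72.030, the foot of the radical line on WB is 25.583 from W and the perpendicular offset is √(54.4² − 25.583²) = 48.009. Taking the left-of-WB solution: H = (19.740, 58.102).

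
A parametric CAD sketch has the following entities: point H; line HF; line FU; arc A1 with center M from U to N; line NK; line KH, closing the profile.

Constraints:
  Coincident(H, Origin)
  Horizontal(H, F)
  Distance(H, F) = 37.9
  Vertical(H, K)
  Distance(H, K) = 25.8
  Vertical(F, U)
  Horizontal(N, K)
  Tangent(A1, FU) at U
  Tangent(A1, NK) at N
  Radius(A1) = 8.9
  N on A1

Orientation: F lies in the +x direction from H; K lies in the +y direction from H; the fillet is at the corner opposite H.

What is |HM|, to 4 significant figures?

33.57

H is at the origin; HF is horizontal with |HF| = 37.9 and F on the +x side, so F = (37.90, 0.000). H and K share the same x with |HK| = 25.8 and K on the +y side, so K = (0.000, 25.80). The virtual corner opposite H is at (37.90, 25.80). Since A1 is tangent to FU there, MU ⟂ FU and tangency of A1 to NK means the radius MN is perpendicular to NK, with radius 8.9, so the center M sits 8.9 in from both sides at M = (29.00, 16.90). Then |HM| = |M − H| = 33.57.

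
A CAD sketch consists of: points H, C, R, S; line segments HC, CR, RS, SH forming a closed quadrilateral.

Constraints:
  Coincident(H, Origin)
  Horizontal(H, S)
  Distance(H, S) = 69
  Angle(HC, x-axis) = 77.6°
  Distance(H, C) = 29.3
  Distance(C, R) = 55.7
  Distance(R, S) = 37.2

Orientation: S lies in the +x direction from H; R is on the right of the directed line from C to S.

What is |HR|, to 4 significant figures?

40.80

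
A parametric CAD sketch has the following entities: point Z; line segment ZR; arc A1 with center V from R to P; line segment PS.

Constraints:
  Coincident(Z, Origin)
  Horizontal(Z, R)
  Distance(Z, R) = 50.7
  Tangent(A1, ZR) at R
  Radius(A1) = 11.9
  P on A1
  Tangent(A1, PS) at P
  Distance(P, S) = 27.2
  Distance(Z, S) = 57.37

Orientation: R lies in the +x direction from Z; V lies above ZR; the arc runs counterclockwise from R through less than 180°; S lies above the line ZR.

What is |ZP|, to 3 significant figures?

62.7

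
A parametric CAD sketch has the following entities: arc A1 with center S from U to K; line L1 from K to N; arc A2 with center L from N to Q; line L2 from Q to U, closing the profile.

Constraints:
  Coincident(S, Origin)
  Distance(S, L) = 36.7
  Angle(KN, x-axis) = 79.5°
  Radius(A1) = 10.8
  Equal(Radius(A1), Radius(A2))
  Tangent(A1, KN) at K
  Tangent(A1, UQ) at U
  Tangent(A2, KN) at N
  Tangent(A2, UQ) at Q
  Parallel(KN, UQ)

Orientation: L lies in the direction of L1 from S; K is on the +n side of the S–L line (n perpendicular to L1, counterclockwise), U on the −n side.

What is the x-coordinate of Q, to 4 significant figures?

17.31

The slot axis is L1's direction at 79.5°, so u = (cos 79.5°, sin 79.5°) = (0.1822, 0.9833) and n = (−sin 79.5°, cos 79.5°) = (-0.9833, 0.1822). S is at the origin and L lies 36.7 along u from S, so L = 36.7·u = (6.688, 36.09). Tangency of A1 to both parallel lines with radius 10.8 puts K and U at S ± 10.8·n: K = (-10.62, 1.968), U = (10.62, -1.968). Equal radii place N and Q the same way about L: N = L + 10.8·n = (-3.931, 38.05), Q = L − 10.8·n = (17.31, 34.12). So Q.x = 17.31.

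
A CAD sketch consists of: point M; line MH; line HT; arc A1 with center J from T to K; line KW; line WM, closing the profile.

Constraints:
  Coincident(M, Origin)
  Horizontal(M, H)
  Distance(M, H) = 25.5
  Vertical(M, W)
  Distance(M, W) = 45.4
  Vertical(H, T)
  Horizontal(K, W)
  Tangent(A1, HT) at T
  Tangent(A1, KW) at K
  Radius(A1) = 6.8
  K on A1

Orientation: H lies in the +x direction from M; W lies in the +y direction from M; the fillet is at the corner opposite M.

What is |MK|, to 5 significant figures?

49.100

The virtual corner opposite M is at (25.500, 45.400). The tangent condition forces JT to be normal to HT and the tangent condition forces JK to be normal to KW, with radius 6.8, so the center J sits 6.8 in from both sides at J = (18.700, 38.600). That places the tangent points at T = (25.500, 38.600) on HT and K = (18.700, 45.400) on KW. Then |MK| = |K − M| = 49.100.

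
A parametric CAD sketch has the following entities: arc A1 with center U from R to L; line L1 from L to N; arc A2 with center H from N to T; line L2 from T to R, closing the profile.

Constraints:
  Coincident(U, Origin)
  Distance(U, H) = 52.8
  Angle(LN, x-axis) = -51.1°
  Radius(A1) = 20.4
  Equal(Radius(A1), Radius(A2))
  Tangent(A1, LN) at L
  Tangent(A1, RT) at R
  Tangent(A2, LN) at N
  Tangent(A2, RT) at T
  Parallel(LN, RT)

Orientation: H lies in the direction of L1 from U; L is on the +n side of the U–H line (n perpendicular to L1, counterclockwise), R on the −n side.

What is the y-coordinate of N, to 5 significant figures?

-28.281

The slot axis is L1's direction at -51.1°, so u = (cos -51.1°, sin -51.1°) = (0.62796, -0.77824) and n = (−sin -51.1°, cos -51.1°) = (0.77824, 0.62796). U is at the origin and H lies 52.8 along u from U, so H = 52.8·u = (33.156, -41.091). Tangency of A1 to both parallel lines with radius 20.4 puts L and R at U ± 20.4·n: L = (15.876, 12.810), R = (-15.876, -12.810). Equal radii place N and T the same way about H: N = H + 20.4·n = (49.033, -28.281), T = H − 20.4·n = (17.280, -53.902). So N.y = -28.281.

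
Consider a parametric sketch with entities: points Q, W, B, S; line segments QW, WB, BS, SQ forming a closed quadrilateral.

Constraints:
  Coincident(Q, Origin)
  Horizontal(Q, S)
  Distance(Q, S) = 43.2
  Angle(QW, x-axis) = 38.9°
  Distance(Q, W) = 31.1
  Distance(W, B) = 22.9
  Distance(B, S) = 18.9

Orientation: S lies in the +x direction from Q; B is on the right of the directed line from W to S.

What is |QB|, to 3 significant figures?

24.8

Checks: |WB| = 22.90 ✓; |BS| = 18.90 ✓.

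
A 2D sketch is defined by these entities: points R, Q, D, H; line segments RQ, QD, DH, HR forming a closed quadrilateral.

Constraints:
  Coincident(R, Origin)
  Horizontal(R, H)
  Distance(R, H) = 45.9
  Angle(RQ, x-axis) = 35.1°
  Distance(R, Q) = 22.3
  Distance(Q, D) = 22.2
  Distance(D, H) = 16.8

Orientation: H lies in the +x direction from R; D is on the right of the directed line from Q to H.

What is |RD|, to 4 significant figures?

30.74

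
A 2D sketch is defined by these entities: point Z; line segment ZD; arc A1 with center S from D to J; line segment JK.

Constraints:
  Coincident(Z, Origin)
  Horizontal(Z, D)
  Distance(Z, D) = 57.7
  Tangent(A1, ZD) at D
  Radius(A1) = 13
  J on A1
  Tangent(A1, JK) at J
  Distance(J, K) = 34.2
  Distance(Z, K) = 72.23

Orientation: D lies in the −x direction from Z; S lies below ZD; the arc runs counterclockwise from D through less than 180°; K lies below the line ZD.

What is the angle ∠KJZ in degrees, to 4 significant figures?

77.05°

Z is at the origin; ZD is horizontal with |ZD| = 57.7 and D on the −x side, so D = (-57.70, 0.000). The tangent condition forces SD to be normal to ZD, so S = D + (0, -13) = (-57.70, -13.00). Since SJ ⟂ JK (tangency), |SK| = √(13.0² + 34.2²) = 36.59 regardless of where J sits on A1. So K lies on both circle(Z, 72.23) and circle(S, 36.59); the below-ZD intersection is K = (-52.83, -49.26). J is the foot of the tangent from K: J = (-69.13, -19.20).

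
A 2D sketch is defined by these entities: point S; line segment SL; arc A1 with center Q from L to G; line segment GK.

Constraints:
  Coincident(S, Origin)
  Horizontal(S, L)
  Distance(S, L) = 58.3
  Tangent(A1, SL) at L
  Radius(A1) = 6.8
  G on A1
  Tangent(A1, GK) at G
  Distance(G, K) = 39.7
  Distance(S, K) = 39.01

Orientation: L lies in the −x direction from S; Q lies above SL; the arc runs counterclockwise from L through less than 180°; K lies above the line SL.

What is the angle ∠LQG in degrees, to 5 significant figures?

44.486°

Checks: |QG| = 6.800 ✓; ∠(QG, GK) = 90.00° ✓; |GK| = 39.70 ✓; |SK| = 39.01 ✓.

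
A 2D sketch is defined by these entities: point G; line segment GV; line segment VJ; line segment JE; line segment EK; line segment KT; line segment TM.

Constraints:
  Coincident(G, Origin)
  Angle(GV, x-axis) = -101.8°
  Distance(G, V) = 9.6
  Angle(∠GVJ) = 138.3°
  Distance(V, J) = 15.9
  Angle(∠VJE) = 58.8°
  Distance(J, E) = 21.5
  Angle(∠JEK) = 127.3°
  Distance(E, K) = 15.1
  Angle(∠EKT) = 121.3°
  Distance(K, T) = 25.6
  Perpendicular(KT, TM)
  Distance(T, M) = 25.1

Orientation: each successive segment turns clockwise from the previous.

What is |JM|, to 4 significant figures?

26.77

G is at the origin; GV runs at -101.8° with length 9.6, so V = (-1.963, -9.397). ∠GVJ = 138.3° gives VJ at -143.5° from the x-axis; with |VJ| = 15.9, J = (-14.74, -18.85). ∠VJE = 58.8° gives JE at 95.30° from the x-axis; with |JE| = 21.5, E = (-16.73, 2.553). ∠JEK = 127.3° gives EK at 42.60° from the x-axis; with |EK| = 15.1, K = (-5.615, 12.77). ∠EKT = 121.3° gives KT at -16.10° from the x-axis; with |KT| = 25.6, T = (18.98, 5.675). The perpendicularity gives TM at right angles to KT, so TM runs at -106.1°; with |TM| = 25.1, M = (12.02, -18.44). Then |JM| = |M − J| = 26.77.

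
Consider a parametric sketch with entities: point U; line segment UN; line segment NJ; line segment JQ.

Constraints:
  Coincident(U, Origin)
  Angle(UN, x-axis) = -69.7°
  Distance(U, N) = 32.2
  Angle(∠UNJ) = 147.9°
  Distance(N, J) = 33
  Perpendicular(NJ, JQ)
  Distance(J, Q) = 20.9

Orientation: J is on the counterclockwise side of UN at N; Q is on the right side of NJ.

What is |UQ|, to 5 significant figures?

71.261

U is at the origin; UN runs at -69.7° with length 32.2, so N = 32.2·(cos -69.7°, sin -69.7°) = (11.171, -30.200). ∠UNJ = 147.9°, so NJ runs at -69.7° + (180° − 147.9°) = -37.600° from the x-axis; with |NJ| = 33.0, J = N + 33.0·(cos -37.600°, sin -37.600°) = (37.317, -50.335). The perpendicularity gives JQ at right angles to NJ; with |JQ| = 20.9 on the right of NJ, Q = J + 20.9·(-0.61015, -0.79229) = (24.565, -66.894). Then |UQ| = |Q − U| = 71.261.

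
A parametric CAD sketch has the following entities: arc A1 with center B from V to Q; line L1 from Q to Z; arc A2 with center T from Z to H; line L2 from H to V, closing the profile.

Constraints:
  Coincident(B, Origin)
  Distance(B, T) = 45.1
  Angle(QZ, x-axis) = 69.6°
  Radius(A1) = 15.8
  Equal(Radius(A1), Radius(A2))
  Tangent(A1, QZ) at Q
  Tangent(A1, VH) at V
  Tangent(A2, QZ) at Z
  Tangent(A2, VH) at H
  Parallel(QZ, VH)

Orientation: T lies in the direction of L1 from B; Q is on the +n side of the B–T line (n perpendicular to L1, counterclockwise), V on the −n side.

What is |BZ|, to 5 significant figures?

47.788

Tangency of A1 to both parallel lines with radius 15.8 puts Q and V at B ± 15.8·n: Q = (-14.809, 5.5074), V = (14.809, -5.5074). Equal radii place Z and H the same way about T: Z = T + 15.8·n = (0.91154, 47.779), H = T − 15.8·n = (30.530, 36.764). Then |BZ| = |Z − B| = 47.788.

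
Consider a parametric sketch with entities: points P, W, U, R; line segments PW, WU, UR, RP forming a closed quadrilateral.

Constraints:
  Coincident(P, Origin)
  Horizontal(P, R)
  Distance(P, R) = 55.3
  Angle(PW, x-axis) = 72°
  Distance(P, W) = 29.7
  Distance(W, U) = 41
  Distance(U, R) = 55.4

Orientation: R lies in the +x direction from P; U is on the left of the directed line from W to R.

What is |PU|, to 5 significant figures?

67.733

Checks: |WU| = 41.00 ✓; |UR| = 55.40 ✓.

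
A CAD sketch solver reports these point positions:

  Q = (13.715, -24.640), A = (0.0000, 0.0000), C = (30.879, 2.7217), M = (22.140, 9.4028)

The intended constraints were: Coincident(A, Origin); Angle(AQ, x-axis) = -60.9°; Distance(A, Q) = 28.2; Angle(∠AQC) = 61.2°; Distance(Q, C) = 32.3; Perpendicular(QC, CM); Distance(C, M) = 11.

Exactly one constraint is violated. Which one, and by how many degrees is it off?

Perpendicular(QC, CM) — off by 5.30°.

A = (0.00, 0.00) ✓; AQ at -60.90° ✓; |AQ| = 28.20 ✓; ∠AQC = 61.20° ✓; |QC| = 32.30 ✓; ∠(QC, CM) = 84.70° ✗; |CM| = 11.00 ✓.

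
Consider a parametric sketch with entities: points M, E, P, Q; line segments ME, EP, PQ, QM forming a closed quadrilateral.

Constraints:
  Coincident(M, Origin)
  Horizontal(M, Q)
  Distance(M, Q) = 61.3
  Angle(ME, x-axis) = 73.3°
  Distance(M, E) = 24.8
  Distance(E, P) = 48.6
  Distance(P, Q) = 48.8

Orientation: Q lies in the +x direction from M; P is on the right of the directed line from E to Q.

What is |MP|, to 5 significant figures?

29.916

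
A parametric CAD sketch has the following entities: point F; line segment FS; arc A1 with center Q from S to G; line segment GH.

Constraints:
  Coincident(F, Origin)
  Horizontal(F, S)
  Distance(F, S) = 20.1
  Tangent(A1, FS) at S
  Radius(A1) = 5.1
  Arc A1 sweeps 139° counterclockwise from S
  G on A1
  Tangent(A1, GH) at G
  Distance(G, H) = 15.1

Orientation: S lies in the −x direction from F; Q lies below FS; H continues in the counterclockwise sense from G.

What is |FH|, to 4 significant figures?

22.38

F is at the origin; F and S share the same y with |FS| = 20.1 and S on the −x side, so S = (-20.10, 0.000). A1 meets FS tangentially, so QS is at right angles to FS, so Q = S + (0, -5.1) = (-20.10, -5.100). On A1, S sits at bearing 90° from Q; a 139° counterclockwise sweep puts G at bearing 229°, so G = Q + 5.1·(cos 229°, sin 229°) = (-23.45, -8.949). Tangency of A1 to GH means the radius QG is perpendicular to GH, so GH runs along (−sin 229°, cos 229°); with |GH| = 15.1, H = (-12.05, -18.86). Then |FH| = |H − F| = 22.38.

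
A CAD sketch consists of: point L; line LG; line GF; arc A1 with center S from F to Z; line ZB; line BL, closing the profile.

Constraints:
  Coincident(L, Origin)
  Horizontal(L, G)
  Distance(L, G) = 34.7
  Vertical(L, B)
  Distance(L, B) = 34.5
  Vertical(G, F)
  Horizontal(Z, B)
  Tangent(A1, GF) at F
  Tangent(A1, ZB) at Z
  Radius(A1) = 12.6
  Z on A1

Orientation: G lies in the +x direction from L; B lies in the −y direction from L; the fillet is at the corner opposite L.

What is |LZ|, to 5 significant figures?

40.971

The virtual corner opposite L is at (34.700, -34.500). Tangency of A1 to GF means the radius SF is perpendicular to GF and tangency of A1 to ZB means the radius SZ is perpendicular to ZB, with radius 12.6, so the center S sits 12.6 in from both sides at S = (22.100, -21.900). That places the tangent points at F = (34.700, -21.900) on GF and Z = (22.100, -34.500) on ZB. Then |LZ| = |Z − L| = 40.971.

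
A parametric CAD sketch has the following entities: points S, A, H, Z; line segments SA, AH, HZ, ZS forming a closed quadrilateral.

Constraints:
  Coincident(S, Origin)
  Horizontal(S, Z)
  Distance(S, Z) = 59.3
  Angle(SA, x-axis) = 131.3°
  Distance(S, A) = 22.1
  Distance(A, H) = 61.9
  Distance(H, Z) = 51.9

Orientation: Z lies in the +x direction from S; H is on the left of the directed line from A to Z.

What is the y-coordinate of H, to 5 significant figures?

47.730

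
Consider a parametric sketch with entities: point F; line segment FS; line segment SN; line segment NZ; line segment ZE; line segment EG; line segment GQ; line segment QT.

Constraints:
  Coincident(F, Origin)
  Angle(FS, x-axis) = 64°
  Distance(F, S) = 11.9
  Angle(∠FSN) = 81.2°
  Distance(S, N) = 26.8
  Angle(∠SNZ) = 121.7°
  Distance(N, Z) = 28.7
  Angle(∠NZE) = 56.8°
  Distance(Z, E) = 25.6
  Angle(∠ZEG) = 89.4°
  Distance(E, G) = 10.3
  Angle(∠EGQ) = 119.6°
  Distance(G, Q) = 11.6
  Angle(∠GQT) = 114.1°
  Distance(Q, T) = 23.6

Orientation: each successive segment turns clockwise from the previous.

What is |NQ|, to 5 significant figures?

8.1003

∠ZEG = 89.4° gives EG at 53.100° from the x-axis; with |EG| = 10.3, G = (11.224, -9.8652). ∠EGQ = 119.6° gives GQ at -7.3000° from the x-axis; with |GQ| = 11.6, Q = (22.730, -11.339). Then |NQ| = |Q − N| = 8.1003.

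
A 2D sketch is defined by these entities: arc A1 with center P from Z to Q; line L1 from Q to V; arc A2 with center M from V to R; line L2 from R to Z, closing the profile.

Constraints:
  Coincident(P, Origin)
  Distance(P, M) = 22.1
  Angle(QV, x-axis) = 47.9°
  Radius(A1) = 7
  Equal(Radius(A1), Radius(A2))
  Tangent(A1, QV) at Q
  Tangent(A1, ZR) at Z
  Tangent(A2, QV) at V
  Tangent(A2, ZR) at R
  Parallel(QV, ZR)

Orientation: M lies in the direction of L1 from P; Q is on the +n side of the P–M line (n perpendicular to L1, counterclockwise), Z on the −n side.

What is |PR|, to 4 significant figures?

23.18

The slot axis is L1's direction at 47.9°, so u = (cos 47.9°, sin 47.9°) = (0.6704, 0.7420) and n = (−sin 47.9°, cos 47.9°) = (-0.7420, 0.6704). P is at the origin and M lies 22.1 along u from P, so M = 22.1·u = (14.82, 16.40). Tangency of A1 to both parallel lines with radius 7.0 puts Q and Z at P ± 7.0·n: Q = (-5.194, 4.693), Z = (5.194, -4.693). Equal radii place V and R the same way about M: V = M + 7.0·n = (9.623, 21.09), R = M − 7.0·n = (20.01, 11.70). Then |PR| = |R − P| = 23.18.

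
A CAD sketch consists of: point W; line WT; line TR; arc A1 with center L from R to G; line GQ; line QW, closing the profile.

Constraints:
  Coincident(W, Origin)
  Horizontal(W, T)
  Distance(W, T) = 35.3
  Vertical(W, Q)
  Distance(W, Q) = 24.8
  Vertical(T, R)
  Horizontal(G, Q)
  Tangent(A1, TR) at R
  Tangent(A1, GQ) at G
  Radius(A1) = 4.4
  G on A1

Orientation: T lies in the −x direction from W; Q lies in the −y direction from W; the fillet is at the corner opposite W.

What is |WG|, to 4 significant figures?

39.62

W is at the origin; W and T share the same y with |WT| = 35.3 and T on the −x side, so T = (-35.30, 0.000). W and Q share the same x with |WQ| = 24.8 and Q on the −y side, so Q = (0.000, -24.80). The virtual corner opposite W is at (-35.30, -24.80). Tangency of A1 to TR means the radius LR is perpendicular to TR and the tangent condition forces LG to be normal to GQ, with radius 4.4, so the center L sits 4.4 in from both sides at L = (-30.90, -20.40). That places the tangent points at R = (-35.30, -20.40) on TR and G = (-30.90, -24.80) on GQ. Then |WG| = |G − W| = 39.62.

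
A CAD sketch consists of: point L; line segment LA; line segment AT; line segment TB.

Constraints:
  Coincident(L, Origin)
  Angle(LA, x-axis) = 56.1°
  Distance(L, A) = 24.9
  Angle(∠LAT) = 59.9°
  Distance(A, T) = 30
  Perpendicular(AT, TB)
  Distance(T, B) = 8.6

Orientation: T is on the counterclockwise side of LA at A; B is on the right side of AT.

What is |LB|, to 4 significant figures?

34.86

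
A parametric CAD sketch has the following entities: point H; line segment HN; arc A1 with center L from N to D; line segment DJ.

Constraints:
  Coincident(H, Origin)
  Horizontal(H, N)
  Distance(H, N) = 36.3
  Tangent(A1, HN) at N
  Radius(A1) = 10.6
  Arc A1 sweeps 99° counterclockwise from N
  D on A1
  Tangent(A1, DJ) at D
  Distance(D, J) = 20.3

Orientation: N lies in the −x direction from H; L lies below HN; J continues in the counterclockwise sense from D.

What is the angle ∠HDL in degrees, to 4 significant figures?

5.687°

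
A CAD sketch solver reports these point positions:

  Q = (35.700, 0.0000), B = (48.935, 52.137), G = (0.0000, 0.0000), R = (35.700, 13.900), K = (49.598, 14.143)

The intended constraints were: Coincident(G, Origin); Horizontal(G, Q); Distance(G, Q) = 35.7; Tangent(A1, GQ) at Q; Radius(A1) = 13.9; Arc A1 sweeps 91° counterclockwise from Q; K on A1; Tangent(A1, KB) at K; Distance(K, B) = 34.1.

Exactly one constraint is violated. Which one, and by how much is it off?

Distance(K, B) = 34.1 — off by 3.90.

G = (0.00, 0.00) ✓; G.y = 0.00, Q.y = 0.00 ✓; |GQ| = 35.70 ✓; ∠(RQ, QG) = 90.00° ✓; |RQ| = 13.90 ✓; bearing(R→K) − bearing(R→Q) = 91.00° ✓; |RK| = 13.90 ✓; ∠(RK, KB) = 90.00° ✓; |KB| = 38.00 ✗.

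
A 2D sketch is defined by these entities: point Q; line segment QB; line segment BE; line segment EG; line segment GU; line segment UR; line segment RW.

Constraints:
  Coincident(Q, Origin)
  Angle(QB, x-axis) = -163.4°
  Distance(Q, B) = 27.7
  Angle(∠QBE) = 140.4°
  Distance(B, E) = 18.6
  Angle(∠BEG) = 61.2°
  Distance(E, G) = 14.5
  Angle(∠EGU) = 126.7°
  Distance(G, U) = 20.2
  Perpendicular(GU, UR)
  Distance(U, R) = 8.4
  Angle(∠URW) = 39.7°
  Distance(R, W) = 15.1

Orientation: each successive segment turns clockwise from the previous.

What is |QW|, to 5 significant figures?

22.948

GU is perpendicular to UR, so UR runs at -105.10°; with |UR| = 8.4, R = (-14.958, -5.0512). ∠URW = 39.7° gives RW at 114.60° from the x-axis; with |RW| = 15.1, W = (-21.244, 8.6783). Then |QW| = |W − Q| = 22.948.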